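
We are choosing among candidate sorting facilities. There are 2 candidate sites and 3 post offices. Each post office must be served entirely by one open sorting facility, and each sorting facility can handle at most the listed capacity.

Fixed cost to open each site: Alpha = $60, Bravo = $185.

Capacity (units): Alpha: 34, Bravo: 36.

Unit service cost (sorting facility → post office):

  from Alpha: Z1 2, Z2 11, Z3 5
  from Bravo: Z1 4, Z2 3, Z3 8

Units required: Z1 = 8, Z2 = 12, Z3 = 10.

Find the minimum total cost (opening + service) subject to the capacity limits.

Minimum total cost: 258

Open {Alpha}: Z1→Alpha 2·8=16, Z2→Alpha 11·12=132, Z3→Alpha 5·10=50.
Loads: Alpha carries 30/34. Service 198; fixed 60; total 258.
Next best feasible plan costs 333.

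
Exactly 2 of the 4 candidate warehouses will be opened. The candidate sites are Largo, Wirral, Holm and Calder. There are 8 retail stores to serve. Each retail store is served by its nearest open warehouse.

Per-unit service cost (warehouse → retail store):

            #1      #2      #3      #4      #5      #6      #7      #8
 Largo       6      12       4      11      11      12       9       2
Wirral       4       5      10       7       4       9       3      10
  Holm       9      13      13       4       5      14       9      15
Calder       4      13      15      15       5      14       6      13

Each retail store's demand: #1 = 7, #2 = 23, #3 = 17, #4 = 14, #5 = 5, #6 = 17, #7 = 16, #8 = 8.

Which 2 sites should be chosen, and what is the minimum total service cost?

Choose Largo and Wirral; total service cost 546.

With exactly 2 open, each retail store uses its cheapest among the chosen.
{Largo, Wirral}: #1→Wirral 4·7=28, #2→Wirral 5·23=115, #3→Largo 4·17=68, #4→Wirral 7·14=98, #5→Wirral 4·5=20, #6→Wirral 9·17=153, #7→Wirral 3·16=48, #8→Largo 2·8=16. Service cost 546.
{Wirral, Holm}: service cost 670
{Wirral, Calder}: service cost 712
Among all 6 size-2 choices, {Largo, Wirral} is lowest.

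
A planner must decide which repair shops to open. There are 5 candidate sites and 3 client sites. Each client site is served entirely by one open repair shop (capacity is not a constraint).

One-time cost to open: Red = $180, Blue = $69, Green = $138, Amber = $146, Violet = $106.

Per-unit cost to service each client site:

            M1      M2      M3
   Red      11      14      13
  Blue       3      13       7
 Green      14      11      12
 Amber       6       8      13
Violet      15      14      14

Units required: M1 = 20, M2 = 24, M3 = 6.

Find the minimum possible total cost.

Minimum total cost: 483

For any fixed open set, each client site goes to its cheapest open site; total = fixed + service.
{Blue}: M1→Blue 3·20=60, M2→Blue 13·24=312, M3→Blue 7·6=42. Service 414; fixed 69; total 483.
{Blue, Amber}: service 294 + fixed 215 = 509
{Amber}: service 390 + fixed 146 = 536
{Red, Blue, Green, Amber, Violet}: service 294 + fixed 639 = 933
No other subset beats 483.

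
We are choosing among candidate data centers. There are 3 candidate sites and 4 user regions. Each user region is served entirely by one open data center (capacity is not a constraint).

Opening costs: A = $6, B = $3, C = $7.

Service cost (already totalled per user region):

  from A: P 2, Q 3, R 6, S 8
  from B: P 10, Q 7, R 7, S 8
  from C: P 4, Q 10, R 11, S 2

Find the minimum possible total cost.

Minimum total cost: 25

For any fixed open set, each user region goes to its cheapest open site; total = fixed + service.
{A}: P→A 2, Q→A 3, R→A 6, S→A 8. Service 19; fixed 6; total 25.
{A, C}: P→A 2, Q→A 3, R→A 6, S→C 2. Service 13; fixed 13; total 26.
{A, B}: P→A 2, Q→A 3, R→A 6, S→A 8. Service 19; fixed 9; total 28.
{A, B, C}: P→A 2, Q→A 3, R→A 6, S→C 2. Service 13; fixed 16; total 29.
No other subset beats 25.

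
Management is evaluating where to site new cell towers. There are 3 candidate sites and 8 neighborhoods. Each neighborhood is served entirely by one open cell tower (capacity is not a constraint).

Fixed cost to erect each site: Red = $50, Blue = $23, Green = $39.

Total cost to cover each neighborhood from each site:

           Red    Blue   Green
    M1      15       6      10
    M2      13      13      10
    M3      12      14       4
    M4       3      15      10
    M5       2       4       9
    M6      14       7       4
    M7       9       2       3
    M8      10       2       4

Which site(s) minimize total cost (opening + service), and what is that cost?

For any fixed open set, each neighborhood goes to its cheapest open site; total = fixed + service.
{Blue}: M1→Blue 6, M2→Blue 13, M3→Blue 14, M4→Blue 15, M5→Blue 4, M6→Blue 7, M7→Blue 2, M8→Blue 2. Service 63; fixed 23; total 86.
{Green}: service 54 + fixed 39 = 93
{Blue, Green}: M1→Blue 6, M2→Green 10, M3→Green 4, M4→Green 10, M5→Blue 4, M6→Green 4, M7→Blue 2, M8→Blue 2. Service 42; fixed 62; total 104.
{Red, Blue, Green}: M1→Blue 6, M2→Green 10, M3→Green 4, M4→Red 3, M5→Red 2, M6→Green 4, M7→Blue 2, M8→Blue 2. Service 33; fixed 112; total 145.
No other subset beats 86.

Open Blue only; minimum total cost 86.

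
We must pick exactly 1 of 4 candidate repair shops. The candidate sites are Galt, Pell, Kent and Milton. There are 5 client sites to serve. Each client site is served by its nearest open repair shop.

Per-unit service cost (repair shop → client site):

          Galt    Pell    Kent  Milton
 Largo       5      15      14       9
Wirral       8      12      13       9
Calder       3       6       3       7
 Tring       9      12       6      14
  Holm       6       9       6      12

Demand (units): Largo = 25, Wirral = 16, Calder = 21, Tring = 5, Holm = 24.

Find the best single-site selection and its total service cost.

Choose Galt only; total service cost 505.

With exactly 1 open, each client site uses its cheapest among the chosen.
{Galt}: Largo→Galt 5·25=125, Wirral→Galt 8·16=128, Calder→Galt 3·21=63, Tring→Galt 9·5=45, Holm→Galt 6·24=144. Service cost 505.
{Kent}: service cost 795
{Milton}: service cost 874
Among all 4 size-1 choices, {Galt} is lowest.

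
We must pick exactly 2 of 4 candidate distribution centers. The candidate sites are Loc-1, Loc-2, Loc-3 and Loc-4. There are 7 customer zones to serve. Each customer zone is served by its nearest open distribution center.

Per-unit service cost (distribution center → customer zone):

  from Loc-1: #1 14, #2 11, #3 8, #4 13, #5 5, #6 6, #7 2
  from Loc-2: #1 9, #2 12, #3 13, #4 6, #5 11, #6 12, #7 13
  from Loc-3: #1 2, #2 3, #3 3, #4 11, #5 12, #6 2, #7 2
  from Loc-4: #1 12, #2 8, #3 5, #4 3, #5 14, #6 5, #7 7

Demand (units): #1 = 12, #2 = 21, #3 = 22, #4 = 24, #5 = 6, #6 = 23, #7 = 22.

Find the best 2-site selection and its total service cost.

With exactly 2 open, each customer zone uses its cheapest among the chosen.
{Loc-3, Loc-4}: #1→Loc-3 2·12=24, #2→Loc-3 3·21=63, #3→Loc-3 3·22=66, #4→Loc-4 3·24=72, #5→Loc-3 12·6=72, #6→Loc-3 2·23=46, #7→Loc-3 2·22=44. Service cost 387.
{Loc-2, Loc-3}: service cost 453
{Loc-1, Loc-3}: service cost 537
Among all 6 size-2 choices, {Loc-3, Loc-4} is lowest.

Choose Loc-3 and Loc-4; total service cost 387.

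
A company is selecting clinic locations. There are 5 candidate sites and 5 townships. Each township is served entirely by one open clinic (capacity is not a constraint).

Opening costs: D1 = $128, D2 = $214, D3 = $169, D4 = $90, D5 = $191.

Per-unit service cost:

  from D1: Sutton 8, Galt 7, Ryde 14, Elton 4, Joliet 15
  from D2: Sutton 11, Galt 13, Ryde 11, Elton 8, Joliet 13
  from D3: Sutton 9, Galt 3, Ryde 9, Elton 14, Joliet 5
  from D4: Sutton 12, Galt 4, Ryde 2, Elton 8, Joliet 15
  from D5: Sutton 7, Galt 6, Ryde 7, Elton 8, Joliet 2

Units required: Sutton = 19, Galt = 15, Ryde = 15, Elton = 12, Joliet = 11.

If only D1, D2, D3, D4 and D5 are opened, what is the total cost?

Total cost: 1070

Each township is assigned to its cheapest site among the open ones.
{D1, D2, D3, D4, D5}: Sutton→D5 7·19=133, Galt→D3 3·15=45, Ryde→D4 2·15=30, Elton→D1 4·12=48, Joliet→D5 2·11=22. Service 278; fixed 792; total 1070.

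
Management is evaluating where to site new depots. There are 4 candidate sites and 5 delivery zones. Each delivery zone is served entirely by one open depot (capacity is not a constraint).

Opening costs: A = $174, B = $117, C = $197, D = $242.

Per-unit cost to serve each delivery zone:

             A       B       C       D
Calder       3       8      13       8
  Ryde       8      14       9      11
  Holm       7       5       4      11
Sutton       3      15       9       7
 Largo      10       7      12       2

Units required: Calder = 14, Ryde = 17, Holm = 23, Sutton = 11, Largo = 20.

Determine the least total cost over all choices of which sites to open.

Minimum total cost: 746

For any fixed open set, each delivery zone goes to its cheapest open site; total = fixed + service.
{A}: Calder→A 3·14=42, Ryde→A 8·17=136, Holm→A 7·23=161, Sutton→A 3·11=33, Largo→A 10·20=200. Service 572; fixed 174; total 746.
{A, B}: service 466 + fixed 291 = 757
{A, D}: service 412 + fixed 416 = 828
{A, B, C, D}: service 343 + fixed 730 = 1073
No other subset beats 746.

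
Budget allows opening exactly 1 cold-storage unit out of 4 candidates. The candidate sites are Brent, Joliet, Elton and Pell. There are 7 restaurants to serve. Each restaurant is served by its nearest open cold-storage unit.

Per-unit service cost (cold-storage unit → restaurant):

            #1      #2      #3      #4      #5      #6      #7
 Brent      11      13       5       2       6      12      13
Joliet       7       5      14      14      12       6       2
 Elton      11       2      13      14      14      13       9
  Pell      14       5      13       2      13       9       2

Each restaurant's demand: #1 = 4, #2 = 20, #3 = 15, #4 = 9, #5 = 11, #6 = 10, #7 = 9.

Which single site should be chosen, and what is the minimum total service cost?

Choose Pell only; total service cost 620.

With exactly 1 open, each restaurant uses its cheapest among the chosen.
{Pell}: #1→Pell 14·4=56, #2→Pell 5·20=100, #3→Pell 13·15=195, #4→Pell 2·9=18, #5→Pell 13·11=143, #6→Pell 9·10=90, #7→Pell 2·9=18. Service cost 620.
{Joliet}: service cost 674
{Brent}: service cost 700
Among all 4 size-1 choices, {Pell} is lowest.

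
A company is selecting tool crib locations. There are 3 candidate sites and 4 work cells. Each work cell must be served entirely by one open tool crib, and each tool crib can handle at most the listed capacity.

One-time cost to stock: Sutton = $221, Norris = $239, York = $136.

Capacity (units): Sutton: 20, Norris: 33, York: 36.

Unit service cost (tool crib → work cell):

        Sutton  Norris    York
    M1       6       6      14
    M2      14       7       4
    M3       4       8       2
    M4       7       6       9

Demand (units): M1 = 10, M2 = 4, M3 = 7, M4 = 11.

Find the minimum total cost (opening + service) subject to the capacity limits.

Open {York}: M1→York 14·10=140, M2→York 4·4=16, M3→York 2·7=14, M4→York 9·11=99.
Loads: York carries 32/36. Service 269; fixed 136; total 405.
Next best feasible plan costs 449.

Minimum total cost: 405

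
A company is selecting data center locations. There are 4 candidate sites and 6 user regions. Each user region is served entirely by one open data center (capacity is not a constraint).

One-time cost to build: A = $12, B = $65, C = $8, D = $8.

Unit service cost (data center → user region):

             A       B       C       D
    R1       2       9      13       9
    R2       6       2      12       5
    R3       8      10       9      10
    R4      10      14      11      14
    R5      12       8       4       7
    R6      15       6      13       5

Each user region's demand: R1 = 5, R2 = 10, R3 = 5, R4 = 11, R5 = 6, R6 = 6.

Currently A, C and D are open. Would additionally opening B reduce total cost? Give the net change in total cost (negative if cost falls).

Current service cost with {A, C, D}: 264.
Adding B: each user region re-picks its cheapest; new service cost 234, saving 30.
Extra fixed cost: 65. Net change = 65 − 30 = 35.
(Totals: 292 → 327.)

No — net change +35 (cost rises by 35).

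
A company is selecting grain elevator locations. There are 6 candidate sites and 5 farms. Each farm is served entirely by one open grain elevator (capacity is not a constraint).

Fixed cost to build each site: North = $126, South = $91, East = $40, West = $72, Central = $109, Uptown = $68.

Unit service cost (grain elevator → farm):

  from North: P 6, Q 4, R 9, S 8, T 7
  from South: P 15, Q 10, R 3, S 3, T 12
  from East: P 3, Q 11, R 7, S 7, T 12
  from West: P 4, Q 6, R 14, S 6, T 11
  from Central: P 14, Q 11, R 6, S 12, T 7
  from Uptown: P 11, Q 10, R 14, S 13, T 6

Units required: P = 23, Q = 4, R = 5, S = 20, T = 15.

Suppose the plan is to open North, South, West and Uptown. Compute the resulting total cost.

Each farm is assigned to its cheapest site among the open ones.
{North, South, West, Uptown}: P→West 4·23=92, Q→North 4·4=16, R→South 3·5=15, S→South 3·20=60, T→Uptown 6·15=90. Service 273; fixed 357; total 630.

Total cost: 630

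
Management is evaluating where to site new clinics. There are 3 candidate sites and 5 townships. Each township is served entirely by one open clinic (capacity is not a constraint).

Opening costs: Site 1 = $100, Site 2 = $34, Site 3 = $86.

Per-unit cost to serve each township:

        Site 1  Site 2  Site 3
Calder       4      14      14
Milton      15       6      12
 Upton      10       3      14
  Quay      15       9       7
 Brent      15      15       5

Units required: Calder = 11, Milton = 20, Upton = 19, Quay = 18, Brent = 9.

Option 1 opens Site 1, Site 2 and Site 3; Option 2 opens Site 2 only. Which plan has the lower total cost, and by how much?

Option 1: {Site 1, Site 2, Site 3}: Calder→Site 1 4·11=44, Milton→Site 2 6·20=120, Upton→Site 2 3·19=57, Quay→Site 3 7·18=126, Brent→Site 3 5·9=45. Service 392; fixed 220; total 612.
Option 2: {Site 2}: Calder→Site 2 14·11=154, Milton→Site 2 6·20=120, Upton→Site 2 3·19=57, Quay→Site 2 9·18=162, Brent→Site 2 15·9=135. Service 628; fixed 34; total 662.
Difference: |612 − 662| = 50.

Option 1 is cheaper by 50.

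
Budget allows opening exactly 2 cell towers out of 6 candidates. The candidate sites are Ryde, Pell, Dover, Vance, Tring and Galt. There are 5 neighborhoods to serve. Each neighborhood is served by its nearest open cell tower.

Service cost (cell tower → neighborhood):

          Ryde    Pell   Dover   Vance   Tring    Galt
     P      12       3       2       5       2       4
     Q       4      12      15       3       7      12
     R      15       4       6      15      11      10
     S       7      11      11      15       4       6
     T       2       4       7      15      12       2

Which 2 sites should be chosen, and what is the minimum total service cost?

Choose Ryde and Pell; total service cost 20.

With exactly 2 open, each neighborhood uses its cheapest among the chosen.
{Ryde, Pell}: P→Pell 3, Q→Ryde 4, R→Pell 4, S→Ryde 7, T→Ryde 2. Service cost 20.
{Ryde, Dover}: service cost 21
{Pell, Tring}: service cost 21
Among all 15 size-2 choices, {Ryde, Pell} is lowest.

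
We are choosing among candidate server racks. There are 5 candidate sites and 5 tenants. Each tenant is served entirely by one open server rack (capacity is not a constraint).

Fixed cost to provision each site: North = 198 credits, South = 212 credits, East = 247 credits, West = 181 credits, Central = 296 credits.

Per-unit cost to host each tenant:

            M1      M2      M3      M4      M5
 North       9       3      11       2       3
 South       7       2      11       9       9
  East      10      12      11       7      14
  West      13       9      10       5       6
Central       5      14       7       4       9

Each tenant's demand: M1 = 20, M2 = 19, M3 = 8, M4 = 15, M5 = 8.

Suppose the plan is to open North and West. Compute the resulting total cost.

Total cost: 750

Each tenant is assigned to its cheapest site among the open ones.
{North, West}: M1→North 9·20=180, M2→North 3·19=57, M3→West 10·8=80, M4→North 2·15=30, M5→North 3·8=24. Service 371; fixed 379; total 750.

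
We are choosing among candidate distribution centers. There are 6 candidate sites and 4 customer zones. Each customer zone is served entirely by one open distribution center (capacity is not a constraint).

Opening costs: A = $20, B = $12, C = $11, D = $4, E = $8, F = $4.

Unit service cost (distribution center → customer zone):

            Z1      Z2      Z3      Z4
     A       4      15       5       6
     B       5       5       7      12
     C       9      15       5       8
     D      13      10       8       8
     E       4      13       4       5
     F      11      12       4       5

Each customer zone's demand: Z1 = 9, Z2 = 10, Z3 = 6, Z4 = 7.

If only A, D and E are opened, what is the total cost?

Total cost: 227

Each customer zone is assigned to its cheapest site among the open ones.
{A, D, E}: Z1→A 4·9=36, Z2→D 10·10=100, Z3→E 4·6=24, Z4→E 5·7=35. Service 195; fixed 32; total 227.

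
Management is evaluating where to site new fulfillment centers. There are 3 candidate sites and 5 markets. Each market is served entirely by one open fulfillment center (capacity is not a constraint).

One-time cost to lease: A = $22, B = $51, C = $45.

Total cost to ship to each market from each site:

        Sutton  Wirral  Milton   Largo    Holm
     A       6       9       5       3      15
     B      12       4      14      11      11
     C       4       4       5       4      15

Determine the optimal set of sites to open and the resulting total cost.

Open A only; minimum total cost 60.

For any fixed open set, each market goes to its cheapest open site; total = fixed + service.
{A}: Sutton→A 6, Wirral→A 9, Milton→A 5, Largo→A 3, Holm→A 15. Service 38; fixed 22; total 60.
{C}: service 32 + fixed 45 = 77
{A, C}: service 31 + fixed 67 = 98
{A, B, C}: service 27 + fixed 118 = 145
(All 7 nonempty subsets were checked; A only is lowest.)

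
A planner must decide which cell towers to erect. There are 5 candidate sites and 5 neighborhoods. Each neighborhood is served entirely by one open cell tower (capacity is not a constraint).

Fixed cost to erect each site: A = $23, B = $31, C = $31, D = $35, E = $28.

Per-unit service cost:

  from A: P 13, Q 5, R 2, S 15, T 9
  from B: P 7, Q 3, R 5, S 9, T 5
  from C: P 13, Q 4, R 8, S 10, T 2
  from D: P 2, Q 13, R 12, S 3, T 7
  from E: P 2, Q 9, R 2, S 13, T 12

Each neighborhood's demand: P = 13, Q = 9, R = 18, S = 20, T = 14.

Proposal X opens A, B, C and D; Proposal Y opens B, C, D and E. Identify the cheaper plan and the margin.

Proposal X: {A, B, C, D}: P→D 2·13=26, Q→B 3·9=27, R→A 2·18=36, S→D 3·20=60, T→C 2·14=28. Service 177; fixed 120; total 297.
Proposal Y: {B, C, D, E}: P→D 2·13=26, Q→B 3·9=27, R→E 2·18=36, S→D 3·20=60, T→C 2·14=28. Service 177; fixed 125; total 302.
Difference: |297 − 302| = 5.

Proposal X is cheaper by 5.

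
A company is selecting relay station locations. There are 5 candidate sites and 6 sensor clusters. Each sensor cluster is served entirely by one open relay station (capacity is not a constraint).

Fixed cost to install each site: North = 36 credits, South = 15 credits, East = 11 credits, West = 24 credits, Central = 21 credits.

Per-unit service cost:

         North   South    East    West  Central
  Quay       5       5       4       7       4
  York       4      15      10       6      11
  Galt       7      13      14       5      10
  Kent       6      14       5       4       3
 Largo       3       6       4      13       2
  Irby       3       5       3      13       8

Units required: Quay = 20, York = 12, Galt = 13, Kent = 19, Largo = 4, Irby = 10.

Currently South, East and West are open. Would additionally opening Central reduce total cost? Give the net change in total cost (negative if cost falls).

Yes — net change −6 (cost falls by 6).

Current service cost with {South, East, West}: 339.
Adding Central: each sensor cluster re-picks its cheapest; new service cost 312, saving 27.
Extra fixed cost: 21. Net change = 21 − 27 = -6.
(Totals: 389 → 383.)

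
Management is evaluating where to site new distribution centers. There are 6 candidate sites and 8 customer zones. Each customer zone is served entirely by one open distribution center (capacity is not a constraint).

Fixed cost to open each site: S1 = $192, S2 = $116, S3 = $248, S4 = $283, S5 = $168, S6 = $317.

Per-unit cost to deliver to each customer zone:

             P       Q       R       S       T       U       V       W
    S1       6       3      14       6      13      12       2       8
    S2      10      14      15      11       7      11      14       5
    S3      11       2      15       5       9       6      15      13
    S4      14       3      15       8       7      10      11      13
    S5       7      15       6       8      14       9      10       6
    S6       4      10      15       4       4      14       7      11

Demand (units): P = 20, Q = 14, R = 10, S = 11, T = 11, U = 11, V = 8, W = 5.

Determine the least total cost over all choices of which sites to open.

For any fixed open set, each customer zone goes to its cheapest open site; total = fixed + service.
{S1}: P→S1 6·20=120, Q→S1 3·14=42, R→S1 14·10=140, S→S1 6·11=66, T→S1 13·11=143, U→S1 12·11=132, V→S1 2·8=16, W→S1 8·5=40. Service 699; fixed 192; total 891.
{S1, S2}: service 607 + fixed 308 = 915
{S1, S5}: service 576 + fixed 360 = 936
{S1, S2, S3, S4, S5, S6}: P→S6 4·20=80, Q→S3 2·14=28, R→S5 6·10=60, S→S6 4·11=44, T→S6 4·11=44, U→S3 6·11=66, V→S1 2·8=16, W→S2 5·5=25. Service 363; fixed 1324; total 1687.
No other subset beats 891.

Minimum total cost: 891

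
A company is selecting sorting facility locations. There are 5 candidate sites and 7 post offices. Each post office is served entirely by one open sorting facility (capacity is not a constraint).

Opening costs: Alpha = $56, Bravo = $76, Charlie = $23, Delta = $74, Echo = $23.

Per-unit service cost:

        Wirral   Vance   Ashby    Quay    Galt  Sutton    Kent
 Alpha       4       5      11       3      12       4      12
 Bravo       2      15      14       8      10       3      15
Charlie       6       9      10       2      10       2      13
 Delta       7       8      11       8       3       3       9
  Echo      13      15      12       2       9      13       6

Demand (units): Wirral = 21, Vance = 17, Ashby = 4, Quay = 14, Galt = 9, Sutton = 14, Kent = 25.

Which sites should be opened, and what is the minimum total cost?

Open Alpha, Charlie and Echo; minimum total cost 598.

For any fixed open set, each post office goes to its cheapest open site; total = fixed + service.
{Alpha, Charlie, Echo}: Wirral→Alpha 4·21=84, Vance→Alpha 5·17=85, Ashby→Charlie 10·4=40, Quay→Charlie 2·14=28, Galt→Echo 9·9=81, Sutton→Charlie 2·14=28, Kent→Echo 6·25=150. Service 496; fixed 102; total 598.
{Alpha, Echo}: service 528 + fixed 79 = 607
{Alpha, Delta, Echo}: service 460 + fixed 153 = 613
{Alpha, Bravo, Charlie, Delta, Echo}: service 400 + fixed 252 = 652
No other subset beats 598.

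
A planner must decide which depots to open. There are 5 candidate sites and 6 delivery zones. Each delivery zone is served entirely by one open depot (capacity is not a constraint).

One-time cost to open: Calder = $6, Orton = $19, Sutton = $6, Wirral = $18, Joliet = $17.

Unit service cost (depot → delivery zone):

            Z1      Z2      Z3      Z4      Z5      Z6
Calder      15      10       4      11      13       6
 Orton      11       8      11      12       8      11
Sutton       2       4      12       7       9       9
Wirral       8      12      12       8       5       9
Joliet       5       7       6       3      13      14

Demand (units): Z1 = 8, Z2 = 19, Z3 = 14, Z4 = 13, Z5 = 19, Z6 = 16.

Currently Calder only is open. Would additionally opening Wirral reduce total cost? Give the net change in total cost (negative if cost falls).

Yes — net change −229 (cost falls by 229).

Current service cost with {Calder}: 852.
Adding Wirral: each delivery zone re-picks its cheapest; new service cost 605, saving 247.
Extra fixed cost: 18. Net change = 18 − 247 = -229.
(Totals: 858 → 629.)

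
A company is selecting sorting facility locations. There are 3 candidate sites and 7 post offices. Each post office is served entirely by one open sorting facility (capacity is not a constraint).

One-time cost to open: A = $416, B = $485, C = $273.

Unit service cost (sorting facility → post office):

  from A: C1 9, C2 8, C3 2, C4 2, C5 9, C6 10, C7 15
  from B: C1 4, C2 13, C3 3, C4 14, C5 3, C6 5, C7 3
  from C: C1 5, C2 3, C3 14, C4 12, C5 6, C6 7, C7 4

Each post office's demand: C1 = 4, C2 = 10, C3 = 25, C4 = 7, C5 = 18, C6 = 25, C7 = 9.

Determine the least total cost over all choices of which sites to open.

For any fixed open set, each post office goes to its cheapest open site; total = fixed + service.
{B}: C1→B 4·4=16, C2→B 13·10=130, C3→B 3·25=75, C4→B 14·7=98, C5→B 3·18=54, C6→B 5·25=125, C7→B 3·9=27. Service 525; fixed 485; total 1010.
{C}: service 803 + fixed 273 = 1076
{A, C}: C1→C 5·4=20, C2→C 3·10=30, C3→A 2·25=50, C4→A 2·7=14, C5→C 6·18=108, C6→C 7·25=175, C7→C 4·9=36. Service 433; fixed 689; total 1122.
{A, B, C}: C1→B 4·4=16, C2→C 3·10=30, C3→A 2·25=50, C4→A 2·7=14, C5→B 3·18=54, C6→B 5·25=125, C7→B 3·9=27. Service 316; fixed 1174; total 1490.
No other subset beats 1010.

Minimum total cost: 1010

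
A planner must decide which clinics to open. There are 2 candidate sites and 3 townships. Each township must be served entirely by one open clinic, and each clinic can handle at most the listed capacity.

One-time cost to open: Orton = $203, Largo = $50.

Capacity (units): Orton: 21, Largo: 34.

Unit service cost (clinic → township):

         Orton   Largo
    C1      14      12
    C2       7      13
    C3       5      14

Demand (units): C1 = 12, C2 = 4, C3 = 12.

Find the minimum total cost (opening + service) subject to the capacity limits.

Minimum total cost: 414

Open {Largo}: C1→Largo 12·12=144, C2→Largo 13·4=52, C3→Largo 14·12=168.
Loads: Largo carries 28/34. Service 364; fixed 50; total 414.
Next best feasible plan costs 485.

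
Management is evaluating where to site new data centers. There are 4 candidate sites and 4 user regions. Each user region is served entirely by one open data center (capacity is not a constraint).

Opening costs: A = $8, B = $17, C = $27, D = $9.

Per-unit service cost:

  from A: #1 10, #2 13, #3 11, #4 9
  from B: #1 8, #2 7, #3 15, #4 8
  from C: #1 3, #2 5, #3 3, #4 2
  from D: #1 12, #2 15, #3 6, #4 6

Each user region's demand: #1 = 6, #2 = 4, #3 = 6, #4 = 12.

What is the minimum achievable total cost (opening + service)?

For any fixed open set, each user region goes to its cheapest open site; total = fixed + service.
{C}: #1→C 3·6=18, #2→C 5·4=20, #3→C 3·6=18, #4→C 2·12=24. Service 80; fixed 27; total 107.
{A, C}: service 80 + fixed 35 = 115
{C, D}: #1→C 3·6=18, #2→C 5·4=20, #3→C 3·6=18, #4→C 2·12=24. Service 80; fixed 36; total 116.
{A, B, C, D}: service 80 + fixed 61 = 141
No other subset beats 107.

Minimum total cost: 107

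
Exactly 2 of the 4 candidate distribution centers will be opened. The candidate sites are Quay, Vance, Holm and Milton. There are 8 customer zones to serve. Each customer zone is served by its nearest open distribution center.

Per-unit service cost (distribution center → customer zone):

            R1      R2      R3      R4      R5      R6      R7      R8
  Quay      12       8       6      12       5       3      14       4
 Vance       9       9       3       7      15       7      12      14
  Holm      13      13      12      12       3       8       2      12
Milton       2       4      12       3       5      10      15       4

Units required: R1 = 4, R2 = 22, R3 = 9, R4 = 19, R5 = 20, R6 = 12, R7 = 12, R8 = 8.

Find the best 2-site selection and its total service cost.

Choose Holm and Milton; total service cost 473.

With exactly 2 open, each customer zone uses its cheapest among the chosen.
{Holm, Milton}: R1→Milton 2·4=8, R2→Milton 4·22=88, R3→Holm 12·9=108, R4→Milton 3·19=57, R5→Holm 3·20=60, R6→Holm 8·12=96, R7→Holm 2·12=24, R8→Milton 4·8=32. Service cost 473.
{Vance, Milton}: service cost 540
{Quay, Milton}: service cost 543
Among all 6 size-2 choices, {Holm, Milton} is lowest.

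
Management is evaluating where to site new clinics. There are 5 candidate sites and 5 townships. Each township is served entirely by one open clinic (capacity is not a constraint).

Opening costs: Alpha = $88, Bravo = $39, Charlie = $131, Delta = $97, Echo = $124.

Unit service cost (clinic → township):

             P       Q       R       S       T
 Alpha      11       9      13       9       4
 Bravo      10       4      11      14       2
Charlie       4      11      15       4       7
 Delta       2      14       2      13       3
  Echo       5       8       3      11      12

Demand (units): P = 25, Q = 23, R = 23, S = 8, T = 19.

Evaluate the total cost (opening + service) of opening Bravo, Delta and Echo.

Total cost: 574

Each township is assigned to its cheapest site among the open ones.
{Bravo, Delta, Echo}: P→Delta 2·25=50, Q→Bravo 4·23=92, R→Delta 2·23=46, S→Echo 11·8=88, T→Bravo 2·19=38. Service 314; fixed 260; total 574.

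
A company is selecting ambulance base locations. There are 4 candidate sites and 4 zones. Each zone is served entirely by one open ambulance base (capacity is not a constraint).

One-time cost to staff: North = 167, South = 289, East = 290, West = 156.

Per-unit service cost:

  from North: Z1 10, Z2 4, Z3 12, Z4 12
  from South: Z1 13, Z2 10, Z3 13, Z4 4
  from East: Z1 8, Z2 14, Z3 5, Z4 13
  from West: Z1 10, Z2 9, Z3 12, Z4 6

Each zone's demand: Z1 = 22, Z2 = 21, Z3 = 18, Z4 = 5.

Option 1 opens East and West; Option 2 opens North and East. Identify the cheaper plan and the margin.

Option 1: {East, West}: Z1→East 8·22=176, Z2→West 9·21=189, Z3→East 5·18=90, Z4→West 6·5=30. Service 485; fixed 446; total 931.
Option 2: {North, East}: Z1→East 8·22=176, Z2→North 4·21=84, Z3→East 5·18=90, Z4→North 12·5=60. Service 410; fixed 457; total 867.
Difference: |931 − 867| = 64.

Option 2 is cheaper by 64.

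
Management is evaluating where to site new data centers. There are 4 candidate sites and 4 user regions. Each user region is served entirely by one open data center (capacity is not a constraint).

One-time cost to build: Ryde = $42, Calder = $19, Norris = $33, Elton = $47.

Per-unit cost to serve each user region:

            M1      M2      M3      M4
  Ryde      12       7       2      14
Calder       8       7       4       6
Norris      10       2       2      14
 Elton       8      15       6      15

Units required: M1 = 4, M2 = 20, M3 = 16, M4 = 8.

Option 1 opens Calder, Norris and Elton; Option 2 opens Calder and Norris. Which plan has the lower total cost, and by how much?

Option 1: {Calder, Norris, Elton}: M1→Calder 8·4=32, M2→Norris 2·20=40, M3→Norris 2·16=32, M4→Calder 6·8=48. Service 152; fixed 99; total 251.
Option 2: {Calder, Norris}: M1→Calder 8·4=32, M2→Norris 2·20=40, M3→Norris 2·16=32, M4→Calder 6·8=48. Service 152; fixed 52; total 204.
Difference: |251 − 204| = 47.

Option 2 is cheaper by 47.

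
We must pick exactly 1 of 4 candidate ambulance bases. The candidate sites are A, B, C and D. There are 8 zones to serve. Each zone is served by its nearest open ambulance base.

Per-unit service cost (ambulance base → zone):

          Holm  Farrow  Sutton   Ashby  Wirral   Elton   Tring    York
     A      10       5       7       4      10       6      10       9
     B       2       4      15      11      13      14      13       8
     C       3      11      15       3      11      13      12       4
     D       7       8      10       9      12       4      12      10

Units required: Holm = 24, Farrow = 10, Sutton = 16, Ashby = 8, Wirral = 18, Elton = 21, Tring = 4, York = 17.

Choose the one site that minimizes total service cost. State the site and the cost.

Choose A only; total service cost 933.

With exactly 1 open, each zone uses its cheapest among the chosen.
{A}: Holm→A 10·24=240, Farrow→A 5·10=50, Sutton→A 7·16=112, Ashby→A 4·8=32, Wirral→A 10·18=180, Elton→A 6·21=126, Tring→A 10·4=40, York→A 9·17=153. Service cost 933.
{D}: service cost 998
{C}: service cost 1033
Among all 4 size-1 choices, {A} is lowest.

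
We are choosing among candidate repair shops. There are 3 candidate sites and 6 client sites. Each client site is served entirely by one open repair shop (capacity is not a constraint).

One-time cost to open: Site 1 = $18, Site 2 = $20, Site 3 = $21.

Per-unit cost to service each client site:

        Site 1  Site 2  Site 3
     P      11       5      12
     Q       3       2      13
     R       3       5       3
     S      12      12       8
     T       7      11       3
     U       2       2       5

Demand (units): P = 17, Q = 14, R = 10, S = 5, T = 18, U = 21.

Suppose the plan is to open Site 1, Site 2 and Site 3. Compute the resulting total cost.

Total cost: 338

Each client site is assigned to its cheapest site among the open ones.
{Site 1, Site 2, Site 3}: P→Site 2 5·17=85, Q→Site 2 2·14=28, R→Site 1 3·10=30, S→Site 3 8·5=40, T→Site 3 3·18=54, U→Site 1 2·21=42. Service 279; fixed 59; total 338.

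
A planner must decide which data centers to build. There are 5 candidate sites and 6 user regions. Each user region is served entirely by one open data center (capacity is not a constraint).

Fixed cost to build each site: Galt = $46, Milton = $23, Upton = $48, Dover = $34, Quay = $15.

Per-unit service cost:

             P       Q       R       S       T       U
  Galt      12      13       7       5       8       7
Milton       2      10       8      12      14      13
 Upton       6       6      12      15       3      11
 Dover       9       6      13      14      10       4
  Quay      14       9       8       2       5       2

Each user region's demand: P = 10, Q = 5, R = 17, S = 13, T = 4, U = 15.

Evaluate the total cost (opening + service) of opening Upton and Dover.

Each user region is assigned to its cheapest site among the open ones.
{Upton, Dover}: P→Upton 6·10=60, Q→Upton 6·5=30, R→Upton 12·17=204, S→Dover 14·13=182, T→Upton 3·4=12, U→Dover 4·15=60. Service 548; fixed 82; total 630.

Total cost: 630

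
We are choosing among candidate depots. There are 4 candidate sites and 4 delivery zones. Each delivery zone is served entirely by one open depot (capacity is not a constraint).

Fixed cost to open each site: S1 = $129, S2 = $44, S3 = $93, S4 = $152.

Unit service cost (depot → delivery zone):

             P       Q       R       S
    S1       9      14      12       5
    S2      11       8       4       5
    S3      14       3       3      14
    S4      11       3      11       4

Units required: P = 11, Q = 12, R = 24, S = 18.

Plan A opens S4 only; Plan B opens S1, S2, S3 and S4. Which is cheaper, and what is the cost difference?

Plan A: {S4}: P→S4 11·11=121, Q→S4 3·12=36, R→S4 11·24=264, S→S4 4·18=72. Service 493; fixed 152; total 645.
Plan B: {S1, S2, S3, S4}: P→S1 9·11=99, Q→S3 3·12=36, R→S3 3·24=72, S→S4 4·18=72. Service 279; fixed 418; total 697.
Difference: |645 − 697| = 52.

Plan A is cheaper by 52.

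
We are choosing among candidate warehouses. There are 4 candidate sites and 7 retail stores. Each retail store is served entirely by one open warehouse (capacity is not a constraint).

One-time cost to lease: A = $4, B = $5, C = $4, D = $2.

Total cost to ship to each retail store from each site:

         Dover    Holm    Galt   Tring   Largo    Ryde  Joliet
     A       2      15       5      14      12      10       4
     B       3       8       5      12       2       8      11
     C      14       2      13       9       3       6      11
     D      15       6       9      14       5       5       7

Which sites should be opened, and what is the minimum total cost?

Open A and C; minimum total cost 39.

For any fixed open set, each retail store goes to its cheapest open site; total = fixed + service.
{A, C}: Dover→A 2, Holm→C 2, Galt→A 5, Tring→C 9, Largo→C 3, Ryde→C 6, Joliet→A 4. Service 31; fixed 8; total 39.
{A, C, D}: service 30 + fixed 10 = 40
{A, B, C}: service 30 + fixed 13 = 43
{A, B, C, D}: service 29 + fixed 15 = 44
No other subset beats 39.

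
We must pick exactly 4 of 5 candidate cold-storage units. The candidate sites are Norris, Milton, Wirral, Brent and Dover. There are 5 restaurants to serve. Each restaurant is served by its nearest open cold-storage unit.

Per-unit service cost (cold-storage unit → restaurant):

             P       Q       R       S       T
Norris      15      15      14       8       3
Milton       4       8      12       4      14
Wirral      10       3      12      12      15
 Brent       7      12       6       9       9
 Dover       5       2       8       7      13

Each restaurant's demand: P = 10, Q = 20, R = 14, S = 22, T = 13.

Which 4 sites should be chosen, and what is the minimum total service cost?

With exactly 4 open, each restaurant uses its cheapest among the chosen.
{Norris, Milton, Brent, Dover}: P→Milton 4·10=40, Q→Dover 2·20=40, R→Brent 6·14=84, S→Milton 4·22=88, T→Norris 3·13=39. Service cost 291.
{Norris, Milton, Wirral, Brent}: service cost 311
{Norris, Milton, Wirral, Dover}: service cost 319
Among all 5 size-4 choices, {Norris, Milton, Brent, Dover} is lowest.

Choose Norris, Milton, Brent and Dover; total service cost 291.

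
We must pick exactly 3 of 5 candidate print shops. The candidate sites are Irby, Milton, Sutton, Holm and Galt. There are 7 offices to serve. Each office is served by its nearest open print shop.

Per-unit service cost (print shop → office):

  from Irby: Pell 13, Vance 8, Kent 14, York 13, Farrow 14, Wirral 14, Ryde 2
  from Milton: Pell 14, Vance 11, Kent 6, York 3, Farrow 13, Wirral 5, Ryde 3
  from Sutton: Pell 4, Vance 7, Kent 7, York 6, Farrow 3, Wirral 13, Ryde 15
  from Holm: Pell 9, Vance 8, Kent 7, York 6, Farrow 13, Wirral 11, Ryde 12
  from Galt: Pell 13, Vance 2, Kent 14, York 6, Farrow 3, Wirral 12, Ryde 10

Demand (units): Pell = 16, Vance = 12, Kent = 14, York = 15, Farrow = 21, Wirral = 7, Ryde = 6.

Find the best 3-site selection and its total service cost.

With exactly 3 open, each office uses its cheapest among the chosen.
{Milton, Sutton, Galt}: Pell→Sutton 4·16=64, Vance→Galt 2·12=24, Kent→Milton 6·14=84, York→Milton 3·15=45, Farrow→Sutton 3·21=63, Wirral→Milton 5·7=35, Ryde→Milton 3·6=18. Service cost 333.
{Irby, Milton, Sutton}: service cost 387
{Milton, Sutton, Holm}: service cost 393
Among all 10 size-3 choices, {Milton, Sutton, Galt} is lowest.

Choose Milton, Sutton and Galt; total service cost 333.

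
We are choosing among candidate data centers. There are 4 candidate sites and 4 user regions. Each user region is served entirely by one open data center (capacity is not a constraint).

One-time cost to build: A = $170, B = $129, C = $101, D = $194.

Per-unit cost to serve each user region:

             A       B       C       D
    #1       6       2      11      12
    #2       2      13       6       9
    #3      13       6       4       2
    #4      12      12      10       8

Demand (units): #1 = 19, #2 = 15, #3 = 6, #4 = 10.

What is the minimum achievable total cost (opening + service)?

For any fixed open set, each user region goes to its cheapest open site; total = fixed + service.
{B, C}: #1→B 2·19=38, #2→C 6·15=90, #3→C 4·6=24, #4→C 10·10=100. Service 252; fixed 230; total 482.
{A}: #1→A 6·19=114, #2→A 2·15=30, #3→A 13·6=78, #4→A 12·10=120. Service 342; fixed 170; total 512.
{B}: service 389 + fixed 129 = 518
{A, B, C, D}: service 160 + fixed 594 = 754
(All 15 nonempty subsets were checked; B and C is lowest.)

Minimum total cost: 482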